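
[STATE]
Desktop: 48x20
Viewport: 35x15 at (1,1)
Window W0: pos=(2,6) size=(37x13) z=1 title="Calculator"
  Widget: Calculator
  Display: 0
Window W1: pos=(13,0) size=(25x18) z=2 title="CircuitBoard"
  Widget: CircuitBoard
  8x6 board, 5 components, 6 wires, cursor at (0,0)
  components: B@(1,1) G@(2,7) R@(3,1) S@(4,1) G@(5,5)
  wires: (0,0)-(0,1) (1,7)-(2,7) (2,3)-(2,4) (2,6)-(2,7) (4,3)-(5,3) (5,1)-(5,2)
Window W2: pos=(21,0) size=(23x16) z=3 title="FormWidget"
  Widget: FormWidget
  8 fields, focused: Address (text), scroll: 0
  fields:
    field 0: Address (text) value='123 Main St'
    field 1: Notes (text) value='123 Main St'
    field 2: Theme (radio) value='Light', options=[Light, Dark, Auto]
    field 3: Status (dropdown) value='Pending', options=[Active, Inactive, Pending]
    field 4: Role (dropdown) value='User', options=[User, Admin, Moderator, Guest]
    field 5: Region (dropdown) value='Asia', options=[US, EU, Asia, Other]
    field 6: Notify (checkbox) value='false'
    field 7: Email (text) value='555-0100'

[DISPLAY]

            ┃ Circui┃ FormWidget   
            ┠───────┠──────────────
            ┃   0 1 ┃> Address:    
            ┃0  [.]─┃  Notes:      
            ┃       ┃  Theme:      
 ┏━━━━━━━━━━┃1      ┃  Status:     
 ┃ Calculato┃       ┃  Role:       
 ┠──────────┃2      ┃  Region:     
 ┃          ┃       ┃  Notify:     
 ┃┌───┬───┬─┃3      ┃  Email:      
 ┃│ 7 │ 8 │ ┃       ┃              
 ┃├───┼───┼─┃4      ┃              
 ┃│ 4 │ 5 │ ┃       ┃              
 ┃├───┼───┼─┃5      ┃              
 ┃│ 1 │ 2 │ ┃Cursor:┗━━━━━━━━━━━━━━


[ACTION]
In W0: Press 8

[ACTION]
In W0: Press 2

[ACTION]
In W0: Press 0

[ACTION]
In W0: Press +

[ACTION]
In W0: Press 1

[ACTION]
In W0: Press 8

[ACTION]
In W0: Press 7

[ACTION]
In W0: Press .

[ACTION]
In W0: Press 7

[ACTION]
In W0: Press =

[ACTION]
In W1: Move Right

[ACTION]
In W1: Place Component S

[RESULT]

            ┃ Circui┃ FormWidget   
            ┠───────┠──────────────
            ┃   0 1 ┃> Address:    
            ┃0   · ─┃  Notes:      
            ┃       ┃  Theme:      
 ┏━━━━━━━━━━┃1      ┃  Status:     
 ┃ Calculato┃       ┃  Role:       
 ┠──────────┃2      ┃  Region:     
 ┃          ┃       ┃  Notify:     
 ┃┌───┬───┬─┃3      ┃  Email:      
 ┃│ 7 │ 8 │ ┃       ┃              
 ┃├───┼───┼─┃4      ┃              
 ┃│ 4 │ 5 │ ┃       ┃              
 ┃├───┼───┼─┃5      ┃              
 ┃│ 1 │ 2 │ ┃Cursor:┗━━━━━━━━━━━━━━


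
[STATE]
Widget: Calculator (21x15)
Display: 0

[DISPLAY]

                    0
┌───┬───┬───┬───┐    
│ 7 │ 8 │ 9 │ ÷ │    
├───┼───┼───┼───┤    
│ 4 │ 5 │ 6 │ × │    
├───┼───┼───┼───┤    
│ 1 │ 2 │ 3 │ - │    
├───┼───┼───┼───┤    
│ 0 │ . │ = │ + │    
├───┼───┼───┼───┤    
│ C │ MC│ MR│ M+│    
└───┴───┴───┴───┘    
                     
                     
                     


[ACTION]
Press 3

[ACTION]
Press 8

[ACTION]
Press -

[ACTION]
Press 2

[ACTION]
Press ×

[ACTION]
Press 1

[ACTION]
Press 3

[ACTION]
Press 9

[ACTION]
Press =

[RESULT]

                 5004
┌───┬───┬───┬───┐    
│ 7 │ 8 │ 9 │ ÷ │    
├───┼───┼───┼───┤    
│ 4 │ 5 │ 6 │ × │    
├───┼───┼───┼───┤    
│ 1 │ 2 │ 3 │ - │    
├───┼───┼───┼───┤    
│ 0 │ . │ = │ + │    
├───┼───┼───┼───┤    
│ C │ MC│ MR│ M+│    
└───┴───┴───┴───┘    
                     
                     
                     


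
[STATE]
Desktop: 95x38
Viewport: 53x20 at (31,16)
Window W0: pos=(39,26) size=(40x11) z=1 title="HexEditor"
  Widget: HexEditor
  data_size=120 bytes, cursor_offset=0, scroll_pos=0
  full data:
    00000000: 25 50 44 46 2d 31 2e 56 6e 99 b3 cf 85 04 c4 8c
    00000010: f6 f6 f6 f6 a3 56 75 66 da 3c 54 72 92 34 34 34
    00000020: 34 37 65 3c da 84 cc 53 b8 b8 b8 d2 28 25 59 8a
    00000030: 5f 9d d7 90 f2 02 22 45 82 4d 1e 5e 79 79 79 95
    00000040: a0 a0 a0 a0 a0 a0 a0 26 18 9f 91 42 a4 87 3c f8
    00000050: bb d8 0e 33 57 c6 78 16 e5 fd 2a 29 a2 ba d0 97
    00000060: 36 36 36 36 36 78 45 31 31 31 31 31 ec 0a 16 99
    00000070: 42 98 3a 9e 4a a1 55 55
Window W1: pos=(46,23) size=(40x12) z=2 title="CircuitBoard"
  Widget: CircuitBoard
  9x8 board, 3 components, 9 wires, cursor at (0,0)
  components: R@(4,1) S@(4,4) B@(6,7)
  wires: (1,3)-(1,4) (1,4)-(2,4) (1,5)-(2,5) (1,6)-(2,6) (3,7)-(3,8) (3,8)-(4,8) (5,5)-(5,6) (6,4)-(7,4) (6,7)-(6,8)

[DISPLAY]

                                                     
                                                     
                                                     
                                                     
                                                     
                                                     
                                                     
               ┏━━━━━━━━━━━━━━━━━━━━━━━━━━━━━━━━━━━━━
               ┃ CircuitBoard                        
               ┠─────────────────────────────────────
        ┏━━━━━━┃   0 1 2 3 4 5 6 7 8                 
        ┃ HexEd┃0  [.]                               
        ┠──────┃                                     
        ┃000000┃1               · ─ ·   ·   ·        
        ┃000000┃                    │   │   │        
        ┃000000┃2                   ·   ·   ·        
        ┃000000┃                                     
        ┃000000┃3                               · ─ ·
        ┃000000┗━━━━━━━━━━━━━━━━━━━━━━━━━━━━━━━━━━━━━
        ┃00000060  36 36 36 36 36 78 45 31  31 ┃     


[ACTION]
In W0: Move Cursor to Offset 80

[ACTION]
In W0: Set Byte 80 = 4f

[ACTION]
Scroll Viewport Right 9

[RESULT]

                                                     
                                                     
                                                     
                                                     
                                                     
                                                     
                                                     
      ┏━━━━━━━━━━━━━━━━━━━━━━━━━━━━━━━━━━━━━━┓       
      ┃ CircuitBoard                         ┃       
      ┠──────────────────────────────────────┨       
━━━━━━┃   0 1 2 3 4 5 6 7 8                  ┃       
 HexEd┃0  [.]                                ┃       
──────┃                                      ┃       
000000┃1               · ─ ·   ·   ·         ┃       
000000┃                    │   │   │         ┃       
000000┃2                   ·   ·   ·         ┃       
000000┃                                      ┃       
000000┃3                               · ─ · ┃       
000000┗━━━━━━━━━━━━━━━━━━━━━━━━━━━━━━━━━━━━━━┛       
00000060  36 36 36 36 36 78 45 31  31 ┃              


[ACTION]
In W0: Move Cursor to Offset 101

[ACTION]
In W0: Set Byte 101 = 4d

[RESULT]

                                                     
                                                     
                                                     
                                                     
                                                     
                                                     
                                                     
      ┏━━━━━━━━━━━━━━━━━━━━━━━━━━━━━━━━━━━━━━┓       
      ┃ CircuitBoard                         ┃       
      ┠──────────────────────────────────────┨       
━━━━━━┃   0 1 2 3 4 5 6 7 8                  ┃       
 HexEd┃0  [.]                                ┃       
──────┃                                      ┃       
000000┃1               · ─ ·   ·   ·         ┃       
000000┃                    │   │   │         ┃       
000000┃2                   ·   ·   ·         ┃       
000000┃                                      ┃       
000000┃3                               · ─ · ┃       
000000┗━━━━━━━━━━━━━━━━━━━━━━━━━━━━━━━━━━━━━━┛       
00000060  36 36 36 36 36 4D 45 31  31 ┃              


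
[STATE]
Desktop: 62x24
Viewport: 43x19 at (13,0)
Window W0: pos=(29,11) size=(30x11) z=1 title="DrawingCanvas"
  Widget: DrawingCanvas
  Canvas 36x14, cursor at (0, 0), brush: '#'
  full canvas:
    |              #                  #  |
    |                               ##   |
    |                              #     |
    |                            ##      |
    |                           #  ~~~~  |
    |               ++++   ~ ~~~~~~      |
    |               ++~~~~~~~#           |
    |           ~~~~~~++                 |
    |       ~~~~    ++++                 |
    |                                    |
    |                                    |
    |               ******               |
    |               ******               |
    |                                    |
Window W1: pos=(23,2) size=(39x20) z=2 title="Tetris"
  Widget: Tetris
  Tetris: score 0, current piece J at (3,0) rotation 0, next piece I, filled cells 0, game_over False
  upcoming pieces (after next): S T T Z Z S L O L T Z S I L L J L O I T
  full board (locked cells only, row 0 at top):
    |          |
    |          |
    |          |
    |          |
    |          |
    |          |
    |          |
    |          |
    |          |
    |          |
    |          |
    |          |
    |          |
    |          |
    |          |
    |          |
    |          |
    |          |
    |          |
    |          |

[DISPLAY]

                                           
                                           
          ┏━━━━━━━━━━━━━━━━━━━━━━━━━━━━━━━━
          ┃ Tetris                         
          ┠────────────────────────────────
          ┃          │Next:                
          ┃          │████                 
          ┃          │                     
          ┃          │                     
          ┃          │                     
          ┃          │                     
          ┃          │Score:               
          ┃          │0                    
          ┃          │                     
          ┃          │                     
          ┃          │                     
          ┃          │                     
          ┃          │                     
          ┃          │                     


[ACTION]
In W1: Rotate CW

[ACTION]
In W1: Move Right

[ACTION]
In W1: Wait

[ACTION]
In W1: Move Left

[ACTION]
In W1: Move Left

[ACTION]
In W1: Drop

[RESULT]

                                           
                                           
          ┏━━━━━━━━━━━━━━━━━━━━━━━━━━━━━━━━
          ┃ Tetris                         
          ┠────────────────────────────────
          ┃  █       │Next:                
          ┃          │████                 
          ┃          │                     
          ┃          │                     
          ┃          │                     
          ┃          │                     
          ┃          │Score:               
          ┃          │0                    
          ┃          │                     
          ┃          │                     
          ┃          │                     
          ┃          │                     
          ┃          │                     
          ┃          │                     


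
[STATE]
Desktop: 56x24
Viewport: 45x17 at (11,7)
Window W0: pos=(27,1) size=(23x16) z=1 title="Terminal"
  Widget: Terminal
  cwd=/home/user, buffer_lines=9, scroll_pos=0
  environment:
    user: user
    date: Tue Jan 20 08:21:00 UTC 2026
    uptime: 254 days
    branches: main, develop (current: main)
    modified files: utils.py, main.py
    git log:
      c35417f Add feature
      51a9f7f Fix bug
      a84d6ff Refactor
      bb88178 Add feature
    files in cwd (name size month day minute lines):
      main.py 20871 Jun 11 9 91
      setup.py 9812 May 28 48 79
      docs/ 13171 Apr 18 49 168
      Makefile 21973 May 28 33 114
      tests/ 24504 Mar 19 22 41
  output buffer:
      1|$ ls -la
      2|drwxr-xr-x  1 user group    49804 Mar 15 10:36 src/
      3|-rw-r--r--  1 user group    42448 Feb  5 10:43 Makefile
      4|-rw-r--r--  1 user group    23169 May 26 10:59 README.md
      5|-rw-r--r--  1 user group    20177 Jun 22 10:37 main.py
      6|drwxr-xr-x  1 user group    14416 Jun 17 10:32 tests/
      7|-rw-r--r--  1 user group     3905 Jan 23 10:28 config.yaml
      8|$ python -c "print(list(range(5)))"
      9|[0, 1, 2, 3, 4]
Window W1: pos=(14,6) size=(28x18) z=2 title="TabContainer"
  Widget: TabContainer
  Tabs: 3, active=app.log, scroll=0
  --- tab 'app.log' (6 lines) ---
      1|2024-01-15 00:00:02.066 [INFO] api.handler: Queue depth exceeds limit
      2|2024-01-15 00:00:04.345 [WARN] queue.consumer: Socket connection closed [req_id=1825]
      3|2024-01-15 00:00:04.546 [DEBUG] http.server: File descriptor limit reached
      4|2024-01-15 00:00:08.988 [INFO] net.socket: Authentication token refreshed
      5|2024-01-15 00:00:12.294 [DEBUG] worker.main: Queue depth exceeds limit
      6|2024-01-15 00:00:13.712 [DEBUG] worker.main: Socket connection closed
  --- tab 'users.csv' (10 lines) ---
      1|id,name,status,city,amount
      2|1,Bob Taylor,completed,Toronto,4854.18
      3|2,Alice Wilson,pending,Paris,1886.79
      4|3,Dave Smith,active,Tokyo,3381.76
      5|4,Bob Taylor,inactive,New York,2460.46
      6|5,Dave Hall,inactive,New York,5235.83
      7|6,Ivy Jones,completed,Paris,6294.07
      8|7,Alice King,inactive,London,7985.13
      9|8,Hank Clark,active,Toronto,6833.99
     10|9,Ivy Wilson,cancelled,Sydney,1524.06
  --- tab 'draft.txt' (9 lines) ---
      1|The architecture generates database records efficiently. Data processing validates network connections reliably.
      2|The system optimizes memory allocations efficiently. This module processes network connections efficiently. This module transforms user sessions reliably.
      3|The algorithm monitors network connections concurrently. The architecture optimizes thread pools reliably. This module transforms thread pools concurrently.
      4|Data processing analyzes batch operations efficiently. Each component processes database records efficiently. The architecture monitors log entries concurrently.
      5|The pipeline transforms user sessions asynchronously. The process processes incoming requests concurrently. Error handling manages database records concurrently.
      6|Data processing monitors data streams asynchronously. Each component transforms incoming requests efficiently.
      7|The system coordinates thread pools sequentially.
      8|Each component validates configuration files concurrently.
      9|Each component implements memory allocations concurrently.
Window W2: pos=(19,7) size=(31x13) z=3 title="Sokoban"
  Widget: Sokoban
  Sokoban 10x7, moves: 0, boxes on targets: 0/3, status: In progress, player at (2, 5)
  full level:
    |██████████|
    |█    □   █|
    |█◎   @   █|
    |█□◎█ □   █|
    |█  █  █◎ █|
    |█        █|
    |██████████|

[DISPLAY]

   ┃ Tab┏━━━━━━━━━━━━━━━━━━━━━━━━━━━━━┓      
   ┠────┃ Sokoban                     ┃      
   ┃[app┠─────────────────────────────┨      
   ┃────┃██████████                   ┃      
   ┃2024┃█    □   █                   ┃      
   ┃2024┃█◎   @   █                   ┃      
   ┃2024┃█□◎█ □   █                   ┃      
   ┃2024┃█  █  █◎ █                   ┃      
   ┃2024┃█        █                   ┃      
   ┃2024┃██████████                   ┃      
   ┃    ┃Moves: 0  0/3                ┃      
   ┃    ┃                             ┃      
   ┃    ┗━━━━━━━━━━━━━━━━━━━━━━━━━━━━━┛      
   ┃                          ┃              
   ┃                          ┃              
   ┃                          ┃              
   ┗━━━━━━━━━━━━━━━━━━━━━━━━━━┛              


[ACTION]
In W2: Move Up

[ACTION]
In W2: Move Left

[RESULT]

   ┃ Tab┏━━━━━━━━━━━━━━━━━━━━━━━━━━━━━┓      
   ┠────┃ Sokoban                     ┃      
   ┃[app┠─────────────────────────────┨      
   ┃────┃██████████                   ┃      
   ┃2024┃█    □   █                   ┃      
   ┃2024┃█◎  @    █                   ┃      
   ┃2024┃█□◎█ □   █                   ┃      
   ┃2024┃█  █  █◎ █                   ┃      
   ┃2024┃█        █                   ┃      
   ┃2024┃██████████                   ┃      
   ┃    ┃Moves: 1  0/3                ┃      
   ┃    ┃                             ┃      
   ┃    ┗━━━━━━━━━━━━━━━━━━━━━━━━━━━━━┛      
   ┃                          ┃              
   ┃                          ┃              
   ┃                          ┃              
   ┗━━━━━━━━━━━━━━━━━━━━━━━━━━┛              


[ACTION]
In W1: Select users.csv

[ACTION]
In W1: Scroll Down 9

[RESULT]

   ┃ Tab┏━━━━━━━━━━━━━━━━━━━━━━━━━━━━━┓      
   ┠────┃ Sokoban                     ┃      
   ┃ app┠─────────────────────────────┨      
   ┃────┃██████████                   ┃      
   ┃9,Iv┃█    □   █                   ┃      
   ┃    ┃█◎  @    █                   ┃      
   ┃    ┃█□◎█ □   █                   ┃      
   ┃    ┃█  █  █◎ █                   ┃      
   ┃    ┃█        █                   ┃      
   ┃    ┃██████████                   ┃      
   ┃    ┃Moves: 1  0/3                ┃      
   ┃    ┃                             ┃      
   ┃    ┗━━━━━━━━━━━━━━━━━━━━━━━━━━━━━┛      
   ┃                          ┃              
   ┃                          ┃              
   ┃                          ┃              
   ┗━━━━━━━━━━━━━━━━━━━━━━━━━━┛              


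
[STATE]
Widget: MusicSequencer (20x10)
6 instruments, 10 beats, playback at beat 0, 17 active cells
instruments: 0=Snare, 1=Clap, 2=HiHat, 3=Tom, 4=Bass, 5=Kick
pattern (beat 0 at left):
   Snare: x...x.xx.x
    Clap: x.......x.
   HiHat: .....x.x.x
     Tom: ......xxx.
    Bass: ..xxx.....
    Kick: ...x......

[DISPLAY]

      ▼123456789    
 Snare█···█·██·█    
  Clap█·······█·    
 HiHat·····█·█·█    
   Tom······███·    
  Bass··███·····    
  Kick···█······    
                    
                    
                    


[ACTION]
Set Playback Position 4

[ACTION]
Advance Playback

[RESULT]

      01234▼6789    
 Snare█···█·██·█    
  Clap█·······█·    
 HiHat·····█·█·█    
   Tom······███·    
  Bass··███·····    
  Kick···█······    
                    
                    
                    


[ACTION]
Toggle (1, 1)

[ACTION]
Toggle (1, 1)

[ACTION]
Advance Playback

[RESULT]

      012345▼789    
 Snare█···█·██·█    
  Clap█·······█·    
 HiHat·····█·█·█    
   Tom······███·    
  Bass··███·····    
  Kick···█······    
                    
                    
                    


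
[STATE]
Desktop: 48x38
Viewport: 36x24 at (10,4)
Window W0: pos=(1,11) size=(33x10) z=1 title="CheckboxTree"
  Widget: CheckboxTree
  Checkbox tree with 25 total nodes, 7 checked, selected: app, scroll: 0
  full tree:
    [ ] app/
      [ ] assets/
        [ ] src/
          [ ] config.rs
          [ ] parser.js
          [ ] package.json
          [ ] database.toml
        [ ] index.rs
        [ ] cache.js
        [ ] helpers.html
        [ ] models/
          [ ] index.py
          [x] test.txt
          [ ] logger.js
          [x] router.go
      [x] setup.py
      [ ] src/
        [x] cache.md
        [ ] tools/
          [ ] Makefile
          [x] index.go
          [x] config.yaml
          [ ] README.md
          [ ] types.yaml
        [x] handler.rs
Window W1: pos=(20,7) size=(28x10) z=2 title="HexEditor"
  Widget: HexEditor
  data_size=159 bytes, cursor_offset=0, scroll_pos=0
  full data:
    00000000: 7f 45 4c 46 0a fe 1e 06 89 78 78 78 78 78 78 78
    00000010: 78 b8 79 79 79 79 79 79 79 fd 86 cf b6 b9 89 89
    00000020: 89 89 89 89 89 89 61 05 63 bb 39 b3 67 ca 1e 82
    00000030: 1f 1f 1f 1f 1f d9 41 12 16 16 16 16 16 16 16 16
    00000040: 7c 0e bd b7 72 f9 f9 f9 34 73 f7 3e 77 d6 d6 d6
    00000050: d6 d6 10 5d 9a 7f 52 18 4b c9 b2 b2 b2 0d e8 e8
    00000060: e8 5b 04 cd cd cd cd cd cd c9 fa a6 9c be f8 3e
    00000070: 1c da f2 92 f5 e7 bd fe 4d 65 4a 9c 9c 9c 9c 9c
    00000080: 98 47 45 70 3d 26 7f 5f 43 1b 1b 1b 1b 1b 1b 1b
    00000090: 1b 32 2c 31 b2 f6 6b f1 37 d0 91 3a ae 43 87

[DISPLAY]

                                    
                                    
                                    
          ┏━━━━━━━━━━━━━━━━━━━━━━━━━
          ┃ HexEditor               
          ┠─────────────────────────
          ┃00000000  7F 45 4c 46 0a 
━━━━━━━━━━┃00000010  78 b8 79 79 79 
xTree     ┃00000020  89 89 89 89 89 
──────────┃00000030  1f 1f 1f 1f 1f 
/         ┃00000040  7c 0e bd b7 72 
ssets/    ┃00000050  d6 d6 10 5d 9a 
 src/     ┗━━━━━━━━━━━━━━━━━━━━━━━━━
 ] config.rs           ┃            
 ] parser.js           ┃            
 ] package.json        ┃            
━━━━━━━━━━━━━━━━━━━━━━━┛            
                                    
                                    
                                    
                                    
                                    
                                    
                                    


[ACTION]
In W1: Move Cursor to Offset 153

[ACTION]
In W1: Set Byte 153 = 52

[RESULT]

                                    
                                    
                                    
          ┏━━━━━━━━━━━━━━━━━━━━━━━━━
          ┃ HexEditor               
          ┠─────────────────────────
          ┃00000000  7f 45 4c 46 0a 
━━━━━━━━━━┃00000010  78 b8 79 79 79 
xTree     ┃00000020  89 89 89 89 89 
──────────┃00000030  1f 1f 1f 1f 1f 
/         ┃00000040  7c 0e bd b7 72 
ssets/    ┃00000050  d6 d6 10 5d 9a 
 src/     ┗━━━━━━━━━━━━━━━━━━━━━━━━━
 ] config.rs           ┃            
 ] parser.js           ┃            
 ] package.json        ┃            
━━━━━━━━━━━━━━━━━━━━━━━┛            
                                    
                                    
                                    
                                    
                                    
                                    
                                    


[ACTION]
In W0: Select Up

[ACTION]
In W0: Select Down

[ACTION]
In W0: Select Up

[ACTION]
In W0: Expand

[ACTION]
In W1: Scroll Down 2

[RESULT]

                                    
                                    
                                    
          ┏━━━━━━━━━━━━━━━━━━━━━━━━━
          ┃ HexEditor               
          ┠─────────────────────────
          ┃00000020  89 89 89 89 89 
━━━━━━━━━━┃00000030  1f 1f 1f 1f 1f 
xTree     ┃00000040  7c 0e bd b7 72 
──────────┃00000050  d6 d6 10 5d 9a 
/         ┃00000060  e8 5b 04 cd cd 
ssets/    ┃00000070  1c da f2 92 f5 
 src/     ┗━━━━━━━━━━━━━━━━━━━━━━━━━
 ] config.rs           ┃            
 ] parser.js           ┃            
 ] package.json        ┃            
━━━━━━━━━━━━━━━━━━━━━━━┛            
                                    
                                    
                                    
                                    
                                    
                                    
                                    


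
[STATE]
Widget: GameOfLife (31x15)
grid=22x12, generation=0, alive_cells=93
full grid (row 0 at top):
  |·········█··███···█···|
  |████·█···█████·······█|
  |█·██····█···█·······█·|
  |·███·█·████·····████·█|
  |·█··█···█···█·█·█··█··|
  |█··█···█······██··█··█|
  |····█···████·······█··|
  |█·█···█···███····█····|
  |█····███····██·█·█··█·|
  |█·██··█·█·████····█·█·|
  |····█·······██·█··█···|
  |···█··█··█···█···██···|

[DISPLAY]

Gen: 0                         
·········█··███···█···         
████·█···█████·······█         
█·██····█···█·······█·         
·███·█·████·····████·█         
·█··█···█···█·█·█··█··         
█··█···█······██··█··█         
····█···████·······█··         
█·█···█···███····█····         
█····███····██·█·█··█·         
█·██··█·█·████····█·█·         
····█·······██·█··█···         
···█··█··█···█···██···         
                               
                               


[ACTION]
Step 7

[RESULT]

Gen: 7                         
···················██·         
············█·█···█··█         
············█····█···█         
·········██████·······         
·········█···████···█·         
·········█·███····██··         
·············█····█···         
██·······█···██···█···         
··█····█··█··█········         
█··█··········█···█···         
███···█···█········█··         
······███········██···         
                               
                               


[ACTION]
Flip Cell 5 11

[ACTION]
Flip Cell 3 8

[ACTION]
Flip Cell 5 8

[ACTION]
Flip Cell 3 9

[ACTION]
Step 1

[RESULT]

Gen: 8                         
···················██·         
·············█····██·█         
··············█·······         
·········███····█·····         
···············█···█··         
········██··█··█·███··         
········██·······██···         
·█··········███·······         
█·█··········█········         
█··█··················         
███···█··········█·█··         
·█····██··········█···         
                               
                               


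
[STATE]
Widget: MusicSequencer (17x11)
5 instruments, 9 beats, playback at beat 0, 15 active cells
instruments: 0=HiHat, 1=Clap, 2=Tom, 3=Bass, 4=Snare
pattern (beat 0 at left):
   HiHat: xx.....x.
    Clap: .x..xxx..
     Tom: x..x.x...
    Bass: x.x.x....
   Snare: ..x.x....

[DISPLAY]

      ▼12345678  
 HiHat██·····█·  
  Clap·█··███··  
   Tom█··█·█···  
  Bass█·█·█····  
 Snare··█·█····  
                 
                 
                 
                 
                 


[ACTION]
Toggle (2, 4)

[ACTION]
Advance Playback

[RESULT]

      0▼2345678  
 HiHat██·····█·  
  Clap·█··███··  
   Tom█··███···  
  Bass█·█·█····  
 Snare··█·█····  
                 
                 
                 
                 
                 


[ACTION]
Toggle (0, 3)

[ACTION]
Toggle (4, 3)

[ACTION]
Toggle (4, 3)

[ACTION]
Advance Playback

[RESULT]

      01▼345678  
 HiHat██·█···█·  
  Clap·█··███··  
   Tom█··███···  
  Bass█·█·█····  
 Snare··█·█····  
                 
                 
                 
                 
                 


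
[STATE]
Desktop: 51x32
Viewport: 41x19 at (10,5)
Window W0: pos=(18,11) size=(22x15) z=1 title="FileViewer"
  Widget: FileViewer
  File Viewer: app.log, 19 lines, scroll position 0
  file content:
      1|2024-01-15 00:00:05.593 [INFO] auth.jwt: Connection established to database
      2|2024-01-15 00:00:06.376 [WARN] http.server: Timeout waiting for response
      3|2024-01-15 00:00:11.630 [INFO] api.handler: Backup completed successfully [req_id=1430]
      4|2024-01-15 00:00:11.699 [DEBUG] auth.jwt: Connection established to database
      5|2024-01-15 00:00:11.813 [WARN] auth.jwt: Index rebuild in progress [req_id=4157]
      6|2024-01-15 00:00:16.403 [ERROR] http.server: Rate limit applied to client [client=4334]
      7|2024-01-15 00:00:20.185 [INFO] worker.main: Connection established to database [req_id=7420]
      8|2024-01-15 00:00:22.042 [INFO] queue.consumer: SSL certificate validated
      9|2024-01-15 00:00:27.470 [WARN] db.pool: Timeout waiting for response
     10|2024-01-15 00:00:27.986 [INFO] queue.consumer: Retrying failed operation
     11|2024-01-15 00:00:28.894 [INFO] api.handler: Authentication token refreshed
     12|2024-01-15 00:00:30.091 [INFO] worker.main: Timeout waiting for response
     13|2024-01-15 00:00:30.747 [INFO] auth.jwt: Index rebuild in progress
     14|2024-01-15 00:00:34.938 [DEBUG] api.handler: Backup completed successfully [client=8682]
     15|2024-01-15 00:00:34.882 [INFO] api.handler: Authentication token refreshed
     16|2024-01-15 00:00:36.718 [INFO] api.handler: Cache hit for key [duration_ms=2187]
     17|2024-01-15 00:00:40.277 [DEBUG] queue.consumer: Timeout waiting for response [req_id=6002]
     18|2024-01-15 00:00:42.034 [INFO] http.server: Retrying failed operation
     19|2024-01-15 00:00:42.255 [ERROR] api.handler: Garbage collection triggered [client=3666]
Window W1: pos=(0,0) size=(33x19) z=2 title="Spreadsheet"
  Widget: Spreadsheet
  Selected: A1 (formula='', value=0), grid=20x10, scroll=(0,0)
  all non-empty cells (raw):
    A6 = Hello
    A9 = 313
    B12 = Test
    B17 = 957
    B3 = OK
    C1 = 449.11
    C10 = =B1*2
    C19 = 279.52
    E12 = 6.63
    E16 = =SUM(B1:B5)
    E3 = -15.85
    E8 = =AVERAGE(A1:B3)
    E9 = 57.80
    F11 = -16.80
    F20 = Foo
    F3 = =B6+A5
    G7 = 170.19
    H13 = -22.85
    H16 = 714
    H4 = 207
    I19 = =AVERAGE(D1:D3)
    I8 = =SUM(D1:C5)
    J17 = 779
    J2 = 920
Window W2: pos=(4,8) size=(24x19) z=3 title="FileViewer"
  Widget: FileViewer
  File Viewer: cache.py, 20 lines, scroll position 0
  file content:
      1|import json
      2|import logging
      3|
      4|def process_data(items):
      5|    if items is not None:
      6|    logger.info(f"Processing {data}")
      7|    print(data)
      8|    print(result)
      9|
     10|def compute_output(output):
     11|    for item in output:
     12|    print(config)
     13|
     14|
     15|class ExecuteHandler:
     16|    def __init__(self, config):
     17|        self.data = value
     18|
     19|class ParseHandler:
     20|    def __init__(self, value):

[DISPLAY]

----------------------┃                  
[0]       0  449.11   ┃                  
  0       0       0   ┃                  
━━━━━━━━━━━━━━━━━┓0   ┃                  
Viewer           ┃0   ┃                  
─────────────────┨0   ┃                  
t json          ▲┃0   ┃━━━━━━┓           
t logging       █┃0   ┃      ┃           
                ░┃0   ┃──────┨           
rocess_data(item░┃0   ┃00:05▲┃           
f items is not N░┃0   ┃00:06█┃           
ogger.info(f"Pro░┃0   ┃00:11░┃           
rint(data)      ░┃0   ┃00:11░┃           
rint(result)    ░┃━━━━┛00:11░┃           
                ░┃5 00:00:16░┃           
ompute_output(ou░┃5 00:00:20░┃           
or item in outpu░┃5 00:00:22░┃           
rint(config)    ░┃5 00:00:27░┃           
                ░┃5 00:00:27░┃           


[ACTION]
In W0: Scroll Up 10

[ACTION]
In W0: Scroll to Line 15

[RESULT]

----------------------┃                  
[0]       0  449.11   ┃                  
  0       0       0   ┃                  
━━━━━━━━━━━━━━━━━┓0   ┃                  
Viewer           ┃0   ┃                  
─────────────────┨0   ┃                  
t json          ▲┃0   ┃━━━━━━┓           
t logging       █┃0   ┃      ┃           
                ░┃0   ┃──────┨           
rocess_data(item░┃0   ┃00:27▲┃           
f items is not N░┃0   ┃00:27░┃           
ogger.info(f"Pro░┃0   ┃00:28░┃           
rint(data)      ░┃0   ┃00:30░┃           
rint(result)    ░┃━━━━┛00:30░┃           
                ░┃5 00:00:34░┃           
ompute_output(ou░┃5 00:00:34░┃           
or item in outpu░┃5 00:00:36░┃           
rint(config)    ░┃5 00:00:40░┃           
                ░┃5 00:00:42█┃           


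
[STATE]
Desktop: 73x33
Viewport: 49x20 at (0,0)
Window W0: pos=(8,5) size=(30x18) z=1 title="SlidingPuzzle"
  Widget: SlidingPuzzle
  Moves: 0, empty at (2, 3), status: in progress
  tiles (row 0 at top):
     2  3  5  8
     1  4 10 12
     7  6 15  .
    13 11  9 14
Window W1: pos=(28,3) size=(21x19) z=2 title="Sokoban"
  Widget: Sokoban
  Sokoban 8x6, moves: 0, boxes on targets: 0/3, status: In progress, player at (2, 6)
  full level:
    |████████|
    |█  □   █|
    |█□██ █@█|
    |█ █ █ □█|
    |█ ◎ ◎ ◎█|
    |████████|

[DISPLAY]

                                                 
                                                 
                                                 
                            ┏━━━━━━━━━━━━━━━━━━━┓
                            ┃ Sokoban           ┃
        ┏━━━━━━━━━━━━━━━━━━━┠───────────────────┨
        ┃ SlidingPuzzle     ┃████████           ┃
        ┠───────────────────┃█  □   █           ┃
        ┃┌────┬────┬────┬───┃█□██ █@█           ┃
        ┃│  2 │  3 │  5 │  8┃█ █ █ □█           ┃
        ┃├────┼────┼────┼───┃█ ◎ ◎ ◎█           ┃
        ┃│  1 │  4 │ 10 │ 12┃████████           ┃
        ┃├────┼────┼────┼───┃Moves: 0  0/3      ┃
        ┃│  7 │  6 │ 15 │   ┃                   ┃
        ┃├────┼────┼────┼───┃                   ┃
        ┃│ 13 │ 11 │  9 │ 14┃                   ┃
        ┃└────┴────┴────┴───┃                   ┃
        ┃Moves: 0           ┃                   ┃
        ┃                   ┃                   ┃
        ┃                   ┃                   ┃


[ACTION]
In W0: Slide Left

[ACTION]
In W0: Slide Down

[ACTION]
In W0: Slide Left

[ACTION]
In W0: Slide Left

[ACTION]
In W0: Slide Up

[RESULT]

                                                 
                                                 
                                                 
                            ┏━━━━━━━━━━━━━━━━━━━┓
                            ┃ Sokoban           ┃
        ┏━━━━━━━━━━━━━━━━━━━┠───────────────────┨
        ┃ SlidingPuzzle     ┃████████           ┃
        ┠───────────────────┃█  □   █           ┃
        ┃┌────┬────┬────┬───┃█□██ █@█           ┃
        ┃│  2 │  3 │  5 │  8┃█ █ █ □█           ┃
        ┃├────┼────┼────┼───┃█ ◎ ◎ ◎█           ┃
        ┃│  1 │  4 │ 10 │ 12┃████████           ┃
        ┃├────┼────┼────┼───┃Moves: 0  0/3      ┃
        ┃│  7 │  6 │ 15 │   ┃                   ┃
        ┃├────┼────┼────┼───┃                   ┃
        ┃│ 13 │ 11 │  9 │ 14┃                   ┃
        ┃└────┴────┴────┴───┃                   ┃
        ┃Moves: 2           ┃                   ┃
        ┃                   ┃                   ┃
        ┃                   ┃                   ┃
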